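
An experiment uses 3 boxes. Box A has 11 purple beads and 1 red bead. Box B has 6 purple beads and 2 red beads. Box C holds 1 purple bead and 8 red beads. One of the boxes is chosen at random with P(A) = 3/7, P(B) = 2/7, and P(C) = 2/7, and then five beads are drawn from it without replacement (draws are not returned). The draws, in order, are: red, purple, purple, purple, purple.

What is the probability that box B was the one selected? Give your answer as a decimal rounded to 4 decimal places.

The likelihood of the observed sequence under each hypothesis: P(data | box A) = (1/12)(11/11)(10/10)(9/9)(8/8) = 1/12; P(data | box B) = (2/8)(6/7)(5/6)(4/5)(3/4) = 3/28; P(data | box C) = (8/9)(1/8)(0/7) = 0.
The prior-weighted likelihoods are 3/7 · 1/12 = 1/28, 2/7 · 3/28 = 3/98, 2/7 · 0 = 0; with total 13/196.
So P(box B | data) = (3/98) / (13/196) = 6/13.

0.4615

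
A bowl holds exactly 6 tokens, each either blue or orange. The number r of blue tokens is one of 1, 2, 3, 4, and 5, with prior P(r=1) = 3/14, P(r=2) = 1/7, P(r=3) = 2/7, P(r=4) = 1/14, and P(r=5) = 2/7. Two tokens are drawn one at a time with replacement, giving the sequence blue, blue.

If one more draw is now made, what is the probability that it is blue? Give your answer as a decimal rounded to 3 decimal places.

0.707

The likelihood of the observed sequence under each hypothesis: P(data | r = 1) = (1/6)(1/6) = 1/36; P(data | r = 2) = (2/6)(2/6) = 1/9; P(data | r = 3) = (3/6)(3/6) = 1/4; P(data | r = 4) = (4/6)(4/6) = 4/9; P(data | r = 5) = (5/6)(5/6) = 25/36.
Multiplying each by its prior: 3/14 · 1/36 = 1/168, 1/7 · 1/9 = 1/63, 2/7 · 1/4 = 1/14, 1/14 · 4/9 = 2/63, 2/7 · 25/36 = 25/126; with total 163/504.
The posterior is then P(r = 1 | data) = 3/163, P(r = 2 | data) = 8/163, P(r = 3 | data) = 36/163, P(r = 4 | data) = 16/163, P(r = 5 | data) = 100/163.
The predictive probability is P(blue next | data) = (1/6)(3/163) + (1/3)(8/163) + (1/2)(36/163) + (2/3)(16/163) + (5/6)(100/163) = 691/978.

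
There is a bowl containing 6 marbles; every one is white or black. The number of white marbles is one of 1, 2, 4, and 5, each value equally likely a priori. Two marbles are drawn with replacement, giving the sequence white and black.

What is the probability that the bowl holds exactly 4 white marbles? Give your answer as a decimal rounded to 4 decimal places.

Compute the likelihood of the observed sequence for each case: P(data | r = 1) = (1/6)(5/6) = 5/36; P(data | r = 2) = (2/6)(4/6) = 2/9; P(data | r = 4) = (4/6)(2/6) = 2/9; P(data | r = 5) = (5/6)(1/6) = 5/36.
Weighting by the prior gives 1/4 · 5/36 = 5/144, 1/4 · 2/9 = 1/18, 1/4 · 2/9 = 1/18, 1/4 · 5/36 = 5/144; these sum to 13/72.
Therefore the posterior P(r = 4 | data) = (1/18) / (13/72) = 4/13.

0.3077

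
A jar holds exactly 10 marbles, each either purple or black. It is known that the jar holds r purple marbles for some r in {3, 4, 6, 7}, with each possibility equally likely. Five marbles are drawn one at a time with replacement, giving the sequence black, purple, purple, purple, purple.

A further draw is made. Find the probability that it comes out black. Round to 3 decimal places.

The likelihood of the observed sequence under each hypothesis: P(data | r = 3) = (7/10)(3/10)(3/10)(3/10)(3/10) = 0.00567; P(data | r = 4) = (6/10)(4/10)(4/10)(4/10)(4/10) = 0.01536; P(data | r = 6) = (4/10)(6/10)(6/10)(6/10)(6/10) = 0.05184; P(data | r = 7) = (3/10)(7/10)(7/10)(7/10)(7/10) = 0.07203.
Multiplying each by its prior: 1/4 · 0.00567 = 0.0014175, 1/4 · 0.01536 = 0.00384, 1/4 · 0.05184 = 0.01296, 1/4 · 0.07203 = 0.018007; these sum to 0.036225.
Dividing through by the total gives posterior P(r = 3 | data) = 0.03913, P(r = 4 | data) = 0.106, P(r = 6 | data) = 0.35776, P(r = 7 | data) = 0.4971.
So P(black next | data) = Σ P(black next | H) P(H | data) = (7/10)(0.03913) + (3/5)(0.106) + (2/5)(0.35776) + (3/10)(0.4971) = 0.38323.

0.383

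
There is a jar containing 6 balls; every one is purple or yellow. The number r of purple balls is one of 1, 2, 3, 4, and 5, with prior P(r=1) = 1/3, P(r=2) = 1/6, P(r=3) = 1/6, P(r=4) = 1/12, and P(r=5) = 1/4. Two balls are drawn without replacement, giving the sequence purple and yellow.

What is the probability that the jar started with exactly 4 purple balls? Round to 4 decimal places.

0.1039

Under each hypothesis, the probability of the observed sequence is: P(data | r = 1) = (1/6)(5/5) = 1/6; P(data | r = 2) = (2/6)(4/5) = 4/15; P(data | r = 3) = (3/6)(3/5) = 3/10; P(data | r = 4) = (4/6)(2/5) = 4/15; P(data | r = 5) = (5/6)(1/5) = 1/6.
The prior-weighted likelihoods are 1/3 · 1/6 = 1/18, 1/6 · 4/15 = 2/45, 1/6 · 3/10 = 1/20, 1/12 · 4/15 = 1/45, 1/4 · 1/6 = 1/24; with total 77/360.
Hence P(r = 4 | data) = (1/45) / (77/360) = 8/77.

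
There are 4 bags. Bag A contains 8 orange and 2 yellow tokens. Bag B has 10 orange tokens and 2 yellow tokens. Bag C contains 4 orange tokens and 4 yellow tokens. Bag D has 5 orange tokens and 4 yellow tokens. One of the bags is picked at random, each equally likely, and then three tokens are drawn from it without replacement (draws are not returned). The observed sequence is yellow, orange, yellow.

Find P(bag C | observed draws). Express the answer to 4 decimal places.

0.4773

The likelihood of the observed sequence under each hypothesis: P(data | bag A) = (2/10)(8/9)(1/8) = 0.022222; P(data | bag B) = (2/12)(10/11)(1/10) = 0.015152; P(data | bag C) = (4/8)(4/7)(3/6) = 0.14286; P(data | bag D) = (4/9)(5/8)(3/7) = 0.11905.
Weighting by the prior gives 1/4 · 0.022222 = 0.0055556, 1/4 · 0.015152 = 0.0037879, 1/4 · 0.14286 = 0.035714, 1/4 · 0.11905 = 0.029762; summing to 0.07482.
Therefore the posterior P(bag C | data) = (0.035714) / (0.07482) = 0.47734.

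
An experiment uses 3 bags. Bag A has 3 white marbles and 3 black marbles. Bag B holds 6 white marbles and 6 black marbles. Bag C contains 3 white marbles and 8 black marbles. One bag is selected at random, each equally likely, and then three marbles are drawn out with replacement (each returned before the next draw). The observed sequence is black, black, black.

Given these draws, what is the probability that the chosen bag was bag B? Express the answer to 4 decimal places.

The likelihood of the observed sequence under each hypothesis: P(data | bag A) = (3/6)(3/6)(3/6) = 0.125; P(data | bag B) = (6/12)(6/12)(6/12) = 0.125; P(data | bag C) = (8/11)(8/11)(8/11) = 0.38467.
Weighting by the prior gives 1/3 · 0.125 = 0.041667, 1/3 · 0.125 = 0.041667, 1/3 · 0.38467 = 0.12822; with total 0.21156.
Hence P(bag B | data) = (0.041667) / (0.21156) = 0.19695.

0.1970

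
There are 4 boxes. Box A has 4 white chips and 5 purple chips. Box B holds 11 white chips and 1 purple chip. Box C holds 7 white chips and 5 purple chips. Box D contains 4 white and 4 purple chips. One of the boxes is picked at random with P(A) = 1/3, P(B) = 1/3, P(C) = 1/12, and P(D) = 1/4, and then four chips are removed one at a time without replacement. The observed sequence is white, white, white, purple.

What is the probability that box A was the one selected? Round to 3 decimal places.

0.211

Compute the likelihood of the observed sequence for each case: P(data | box A) = (4/9)(3/8)(2/7)(5/6) = 0.039683; P(data | box B) = (11/12)(10/11)(9/10)(1/9) = 0.083333; P(data | box C) = (7/12)(6/11)(5/10)(5/9) = 0.088384; P(data | box D) = (4/8)(3/7)(2/6)(4/5) = 0.057143.
Multiplying each by its prior: 1/3 · 0.039683 = 0.013228, 1/3 · 0.083333 = 0.027778, 1/12 · 0.088384 = 0.0073653, 1/4 · 0.057143 = 0.014286; with total 0.062656.
So P(box A | data) = (0.013228) / (0.062656) = 0.21111.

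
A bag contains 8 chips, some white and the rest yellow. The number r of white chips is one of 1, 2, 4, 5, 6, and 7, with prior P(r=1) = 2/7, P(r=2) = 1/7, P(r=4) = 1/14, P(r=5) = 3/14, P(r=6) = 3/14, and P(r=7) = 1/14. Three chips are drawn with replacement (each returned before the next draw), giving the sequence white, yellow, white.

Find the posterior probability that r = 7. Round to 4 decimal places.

For each hypothesis, P(data | H) works out to: P(data | r = 1) = (1/8)(7/8)(1/8) = 0.013672; P(data | r = 2) = (2/8)(6/8)(2/8) = 0.046875; P(data | r = 4) = (4/8)(4/8)(4/8) = 0.125; P(data | r = 5) = (5/8)(3/8)(5/8) = 0.14648; P(data | r = 6) = (6/8)(2/8)(6/8) = 0.14062; P(data | r = 7) = (7/8)(1/8)(7/8) = 0.095703.
The prior-weighted likelihoods are 2/7 · 0.013672 = 0.0039062, 1/7 · 0.046875 = 0.0066964, 1/14 · 0.125 = 0.0089286, 3/14 · 0.14648 = 0.03139, 3/14 · 0.14062 = 0.030134, 1/14 · 0.095703 = 0.0068359; with total 0.087891.
Hence P(r = 7 | data) = (0.0068359) / (0.087891) = 0.077778.

0.0778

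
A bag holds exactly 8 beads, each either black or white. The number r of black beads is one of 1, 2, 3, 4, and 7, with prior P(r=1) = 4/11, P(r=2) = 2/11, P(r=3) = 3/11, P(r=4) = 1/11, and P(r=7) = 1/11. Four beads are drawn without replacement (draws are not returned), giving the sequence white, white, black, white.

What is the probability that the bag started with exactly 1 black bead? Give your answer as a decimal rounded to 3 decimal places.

The likelihood of the observed sequence under each hypothesis: P(data | r = 1) = (7/8)(6/7)(1/6)(5/5) = 0.125; P(data | r = 2) = (6/8)(5/7)(2/6)(4/5) = 0.14286; P(data | r = 3) = (5/8)(4/7)(3/6)(3/5) = 0.10714; P(data | r = 4) = (4/8)(3/7)(4/6)(2/5) = 0.057143; P(data | r = 7) = (1/8)(0/7) = 0.
Weighting by the prior gives 4/11 · 0.125 = 0.045455, 2/11 · 0.14286 = 0.025974, 3/11 · 0.10714 = 0.029221, 1/11 · 0.057143 = 0.0051948, 1/11 · 0 = 0; these sum to 0.10584.
Therefore the posterior P(r = 1 | data) = (0.045455) / (0.10584) = 0.42945.

0.429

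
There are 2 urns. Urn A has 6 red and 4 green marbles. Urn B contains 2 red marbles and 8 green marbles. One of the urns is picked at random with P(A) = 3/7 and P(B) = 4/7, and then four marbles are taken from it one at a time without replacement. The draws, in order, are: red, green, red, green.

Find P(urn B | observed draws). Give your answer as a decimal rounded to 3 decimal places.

Under each hypothesis, the probability of the observed sequence is: P(data | urn A) = (6/10)(4/9)(5/8)(3/7) = 0.071429; P(data | urn B) = (2/10)(8/9)(1/8)(7/7) = 0.022222.
The prior-weighted likelihoods are 3/7 · 0.071429 = 0.030612, 4/7 · 0.022222 = 0.012698; with total 0.043311.
Therefore the posterior P(urn B | data) = (0.012698) / (0.043311) = 0.29319.

0.293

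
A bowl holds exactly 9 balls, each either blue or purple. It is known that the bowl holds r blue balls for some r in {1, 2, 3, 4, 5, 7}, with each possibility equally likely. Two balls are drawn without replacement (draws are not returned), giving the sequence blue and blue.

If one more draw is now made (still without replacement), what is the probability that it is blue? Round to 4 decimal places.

0.5226

For each hypothesis, P(data | H) works out to: P(data | r = 1) = (1/9)(0/8) = 0; P(data | r = 2) = (2/9)(1/8) = 1/36; P(data | r = 3) = (3/9)(2/8) = 1/12; P(data | r = 4) = (4/9)(3/8) = 1/6; P(data | r = 5) = (5/9)(4/8) = 5/18; P(data | r = 7) = (7/9)(6/8) = 7/12.
Weighting by the prior gives 1/6 · 0 = 0, 1/6 · 1/36 = 1/216, 1/6 · 1/12 = 1/72, 1/6 · 1/6 = 1/36, 1/6 · 5/18 = 5/108, 1/6 · 7/12 = 7/72; these sum to 41/216.
Normalising, the posterior is P(r = 1 | data) = 0, P(r = 2 | data) = 1/41, P(r = 3 | data) = 3/41, P(r = 4 | data) = 6/41, P(r = 5 | data) = 10/41, P(r = 7 | data) = 21/41.
Averaging over the posterior, P(blue next | data) = (0)(1/41) + (1/7)(3/41) + (2/7)(6/41) + (3/7)(10/41) + (5/7)(21/41) = 150/287.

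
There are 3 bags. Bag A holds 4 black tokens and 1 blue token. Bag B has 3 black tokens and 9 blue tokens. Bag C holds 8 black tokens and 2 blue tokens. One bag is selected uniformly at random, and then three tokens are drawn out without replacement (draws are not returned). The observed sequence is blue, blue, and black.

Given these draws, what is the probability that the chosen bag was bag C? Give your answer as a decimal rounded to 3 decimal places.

Compute the likelihood of the observed sequence for each case: P(data | bag A) = (1/5)(0/4) = 0; P(data | bag B) = (9/12)(8/11)(3/10) = 0.16364; P(data | bag C) = (2/10)(1/9)(8/8) = 0.022222.
The prior-weighted likelihoods are 1/3 · 0 = 0, 1/3 · 0.16364 = 0.054545, 1/3 · 0.022222 = 0.0074074; summing to 0.061953.
So P(bag C | data) = (0.0074074) / (0.061953) = 0.11957.

0.120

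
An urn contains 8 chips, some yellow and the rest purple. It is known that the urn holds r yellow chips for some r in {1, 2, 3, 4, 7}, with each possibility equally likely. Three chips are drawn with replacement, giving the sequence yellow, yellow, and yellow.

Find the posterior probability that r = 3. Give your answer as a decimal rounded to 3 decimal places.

0.061

For each hypothesis, P(data | H) works out to: P(data | r = 1) = (1/8)(1/8)(1/8) = 0.0019531; P(data | r = 2) = (2/8)(2/8)(2/8) = 0.015625; P(data | r = 3) = (3/8)(3/8)(3/8) = 0.052734; P(data | r = 4) = (4/8)(4/8)(4/8) = 0.125; P(data | r = 7) = (7/8)(7/8)(7/8) = 0.66992.
The prior-weighted likelihoods are 1/5 · 0.0019531 = 0.00039063, 1/5 · 0.015625 = 0.003125, 1/5 · 0.052734 = 0.010547, 1/5 · 0.125 = 0.025, 1/5 · 0.66992 = 0.13398; with total 0.17305.
Therefore the posterior P(r = 3 | data) = (0.010547) / (0.17305) = 0.060948.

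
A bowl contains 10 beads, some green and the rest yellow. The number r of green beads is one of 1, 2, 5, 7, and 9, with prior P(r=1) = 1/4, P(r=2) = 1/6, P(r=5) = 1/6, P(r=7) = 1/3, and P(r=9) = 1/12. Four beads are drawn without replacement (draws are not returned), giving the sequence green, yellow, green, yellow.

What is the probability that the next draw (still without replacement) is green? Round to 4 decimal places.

0.6102

Compute the likelihood of the observed sequence for each case: P(data | r = 1) = (1/10)(9/9)(0/8) = 0; P(data | r = 2) = (2/10)(8/9)(1/8)(7/7) = 0.022222; P(data | r = 5) = (5/10)(5/9)(4/8)(4/7) = 0.079365; P(data | r = 7) = (7/10)(3/9)(6/8)(2/7) = 0.05; P(data | r = 9) = (9/10)(1/9)(8/8)(0/7) = 0.
Multiplying each by its prior: 1/4 · 0 = 0, 1/6 · 0.022222 = 0.0037037, 1/6 · 0.079365 = 0.013228, 1/3 · 0.05 = 0.016667, 1/12 · 0 = 0; these sum to 0.033598.
Dividing through by the total gives posterior P(r = 1 | data) = 0, P(r = 2 | data) = 0.11024, P(r = 5 | data) = 0.3937, P(r = 7 | data) = 0.49606, P(r = 9 | data) = 0.
So P(green next | data) = Σ P(green next | H) P(H | data) = (0)(0.11024) + (1/2)(0.3937) + (5/6)(0.49606) = 0.61024.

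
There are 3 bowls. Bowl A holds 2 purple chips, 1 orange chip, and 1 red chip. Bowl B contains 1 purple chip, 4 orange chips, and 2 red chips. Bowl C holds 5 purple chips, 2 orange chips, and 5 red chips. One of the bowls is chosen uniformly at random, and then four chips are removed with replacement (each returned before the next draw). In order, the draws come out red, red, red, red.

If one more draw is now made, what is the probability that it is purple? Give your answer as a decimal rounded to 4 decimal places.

0.3798

Compute the likelihood of the observed sequence for each case: P(data | bowl A) = (1/4)(1/4)(1/4)(1/4) = 0.0039062; P(data | bowl B) = (2/7)(2/7)(2/7)(2/7) = 0.0066639; P(data | bowl C) = (5/12)(5/12)(5/12)(5/12) = 0.030141.
Multiplying each by its prior: 1/3 · 0.0039062 = 0.0013021, 1/3 · 0.0066639 = 0.0022213, 1/3 · 0.030141 = 0.010047; summing to 0.01357.
Normalising, the posterior is P(bowl A | data) = 0.095951, P(bowl B | data) = 0.16369, P(bowl C | data) = 0.74036.
So P(purple next | data) = Σ P(purple next | H) P(H | data) = (1/2)(0.095951) + (1/7)(0.16369) + (5/12)(0.74036) = 0.37984.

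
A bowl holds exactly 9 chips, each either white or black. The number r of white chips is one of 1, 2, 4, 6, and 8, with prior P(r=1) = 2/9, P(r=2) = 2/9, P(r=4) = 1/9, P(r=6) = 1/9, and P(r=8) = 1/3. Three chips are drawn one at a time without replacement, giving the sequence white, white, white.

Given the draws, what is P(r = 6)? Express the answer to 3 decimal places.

0.104

Compute the likelihood of the observed sequence for each case: P(data | r = 1) = (1/9)(0/8) = 0; P(data | r = 2) = (2/9)(1/8)(0/7) = 0; P(data | r = 4) = (4/9)(3/8)(2/7) = 1/21; P(data | r = 6) = (6/9)(5/8)(4/7) = 5/21; P(data | r = 8) = (8/9)(7/8)(6/7) = 2/3.
The prior-weighted likelihoods are 2/9 · 0 = 0, 2/9 · 0 = 0, 1/9 · 1/21 = 1/189, 1/9 · 5/21 = 5/189, 1/3 · 2/3 = 2/9; summing to 16/63.
So P(r = 6 | data) = (5/189) / (16/63) = 5/48.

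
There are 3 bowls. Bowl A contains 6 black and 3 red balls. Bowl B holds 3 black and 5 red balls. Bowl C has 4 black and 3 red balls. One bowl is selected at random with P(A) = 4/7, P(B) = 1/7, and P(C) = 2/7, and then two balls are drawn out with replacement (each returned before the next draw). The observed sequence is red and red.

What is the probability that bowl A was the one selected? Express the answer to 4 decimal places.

Under each hypothesis, the probability of the observed sequence is: P(data | bowl A) = (3/9)(3/9) = 0.11111; P(data | bowl B) = (5/8)(5/8) = 0.39062; P(data | bowl C) = (3/7)(3/7) = 0.18367.
Weighting by the prior gives 4/7 · 0.11111 = 0.063492, 1/7 · 0.39062 = 0.055804, 2/7 · 0.18367 = 0.052478; summing to 0.17177.
By Bayes' rule, P(bowl A | data) = (0.063492) / (0.17177) = 0.36963.

0.3696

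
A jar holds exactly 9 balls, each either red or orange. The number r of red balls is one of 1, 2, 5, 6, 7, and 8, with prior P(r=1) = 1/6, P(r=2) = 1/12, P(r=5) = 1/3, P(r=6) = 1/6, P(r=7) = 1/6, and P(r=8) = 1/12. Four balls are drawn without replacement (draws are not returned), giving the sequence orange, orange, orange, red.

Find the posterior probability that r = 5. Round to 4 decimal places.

0.2920

Under each hypothesis, the probability of the observed sequence is: P(data | r = 1) = (8/9)(7/8)(6/7)(1/6) = 0.11111; P(data | r = 2) = (7/9)(6/8)(5/7)(2/6) = 0.13889; P(data | r = 5) = (4/9)(3/8)(2/7)(5/6) = 0.039683; P(data | r = 6) = (3/9)(2/8)(1/7)(6/6) = 0.011905; P(data | r = 7) = (2/9)(1/8)(0/7) = 0; P(data | r = 8) = (1/9)(0/8) = 0.
The prior-weighted likelihoods are 1/6 · 0.11111 = 0.018519, 1/12 · 0.13889 = 0.011574, 1/3 · 0.039683 = 0.013228, 1/6 · 0.011905 = 0.0019841, 1/6 · 0 = 0, 1/12 · 0 = 0; these sum to 0.045304.
Therefore the posterior P(r = 5 | data) = (0.013228) / (0.045304) = 0.29197.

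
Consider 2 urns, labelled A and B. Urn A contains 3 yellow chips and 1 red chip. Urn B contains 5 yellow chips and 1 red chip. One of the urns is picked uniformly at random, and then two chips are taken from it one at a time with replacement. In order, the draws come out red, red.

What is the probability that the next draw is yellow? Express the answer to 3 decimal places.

The likelihood of the observed sequence under each hypothesis: P(data | urn A) = (1/4)(1/4) = 1/16; P(data | urn B) = (1/6)(1/6) = 1/36.
Multiplying each by its prior: 1/2 · 1/16 = 1/32, 1/2 · 1/36 = 1/72; with total 13/288.
Dividing through by the total gives posterior P(urn A | data) = 9/13, P(urn B | data) = 4/13.
So P(yellow next | data) = Σ P(yellow next | H) P(H | data) = (3/4)(9/13) + (5/6)(4/13) = 121/156.

0.776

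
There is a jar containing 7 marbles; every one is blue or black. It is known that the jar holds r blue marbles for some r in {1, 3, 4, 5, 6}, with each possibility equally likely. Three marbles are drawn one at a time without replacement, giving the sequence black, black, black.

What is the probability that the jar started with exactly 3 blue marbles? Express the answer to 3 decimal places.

The likelihood of the observed sequence under each hypothesis: P(data | r = 1) = (6/7)(5/6)(4/5) = 4/7; P(data | r = 3) = (4/7)(3/6)(2/5) = 4/35; P(data | r = 4) = (3/7)(2/6)(1/5) = 1/35; P(data | r = 5) = (2/7)(1/6)(0/5) = 0; P(data | r = 6) = (1/7)(0/6) = 0.
Weighting by the prior gives 1/5 · 4/7 = 4/35, 1/5 · 4/35 = 4/175, 1/5 · 1/35 = 1/175, 1/5 · 0 = 0, 1/5 · 0 = 0; summing to 1/7.
So P(r = 3 | data) = (4/175) / (1/7) = 4/25.

0.160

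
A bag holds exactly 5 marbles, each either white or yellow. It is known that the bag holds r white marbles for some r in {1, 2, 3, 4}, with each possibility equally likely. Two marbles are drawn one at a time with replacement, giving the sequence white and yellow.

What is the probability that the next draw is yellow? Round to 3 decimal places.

Compute the likelihood of the observed sequence for each case: P(data | r = 1) = (1/5)(4/5) = 4/25; P(data | r = 2) = (2/5)(3/5) = 6/25; P(data | r = 3) = (3/5)(2/5) = 6/25; P(data | r = 4) = (4/5)(1/5) = 4/25.
Multiplying each by its prior: 1/4 · 4/25 = 1/25, 1/4 · 6/25 = 3/50, 1/4 · 6/25 = 3/50, 1/4 · 4/25 = 1/25; summing to 1/5.
The posterior is then P(r = 1 | data) = 1/5, P(r = 2 | data) = 3/10, P(r = 3 | data) = 3/10, P(r = 4 | data) = 1/5.
So P(yellow next | data) = Σ P(yellow next | H) P(H | data) = (4/5)(1/5) + (3/5)(3/10) + (2/5)(3/10) + (1/5)(1/5) = 1/2.

0.500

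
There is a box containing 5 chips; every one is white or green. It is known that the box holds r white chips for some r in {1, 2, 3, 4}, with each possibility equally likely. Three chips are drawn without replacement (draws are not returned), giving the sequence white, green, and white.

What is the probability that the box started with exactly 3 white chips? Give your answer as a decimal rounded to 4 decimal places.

0.4000

Compute the likelihood of the observed sequence for each case: P(data | r = 1) = (1/5)(4/4)(0/3) = 0; P(data | r = 2) = (2/5)(3/4)(1/3) = 1/10; P(data | r = 3) = (3/5)(2/4)(2/3) = 1/5; P(data | r = 4) = (4/5)(1/4)(3/3) = 1/5.
The prior-weighted likelihoods are 1/4 · 0 = 0, 1/4 · 1/10 = 1/40, 1/4 · 1/5 = 1/20, 1/4 · 1/5 = 1/20; with total 1/8.
So P(r = 3 | data) = (1/20) / (1/8) = 2/5.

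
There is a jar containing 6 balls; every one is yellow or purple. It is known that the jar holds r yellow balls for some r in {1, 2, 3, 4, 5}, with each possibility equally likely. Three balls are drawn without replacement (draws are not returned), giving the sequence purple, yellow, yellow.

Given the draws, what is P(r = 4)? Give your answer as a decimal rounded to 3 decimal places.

The likelihood of the observed sequence under each hypothesis: P(data | r = 1) = (5/6)(1/5)(0/4) = 0; P(data | r = 2) = (4/6)(2/5)(1/4) = 1/15; P(data | r = 3) = (3/6)(3/5)(2/4) = 3/20; P(data | r = 4) = (2/6)(4/5)(3/4) = 1/5; P(data | r = 5) = (1/6)(5/5)(4/4) = 1/6.
Multiplying each by its prior: 1/5 · 0 = 0, 1/5 · 1/15 = 1/75, 1/5 · 3/20 = 3/100, 1/5 · 1/5 = 1/25, 1/5 · 1/6 = 1/30; these sum to 7/60.
Therefore the posterior P(r = 4 | data) = (1/25) / (7/60) = 12/35.

0.343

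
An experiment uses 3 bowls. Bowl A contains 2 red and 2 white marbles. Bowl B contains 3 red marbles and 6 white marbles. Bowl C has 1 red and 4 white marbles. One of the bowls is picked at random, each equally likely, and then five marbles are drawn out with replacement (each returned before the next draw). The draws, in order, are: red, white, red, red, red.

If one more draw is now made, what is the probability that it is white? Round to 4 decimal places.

Under each hypothesis, the probability of the observed sequence is: P(data | bowl A) = (2/4)(2/4)(2/4)(2/4)(2/4) = 0.03125; P(data | bowl B) = (3/9)(6/9)(3/9)(3/9)(3/9) = 0.0082305; P(data | bowl C) = (1/5)(4/5)(1/5)(1/5)(1/5) = 0.00128.
Weighting by the prior gives 1/3 · 0.03125 = 0.010417, 1/3 · 0.0082305 = 0.0027435, 1/3 · 0.00128 = 0.00042667; with total 0.013587.
Normalising, the posterior is P(bowl A | data) = 0.76667, P(bowl B | data) = 0.20192, P(bowl C | data) = 0.031403.
Averaging over the posterior, P(white next | data) = (1/2)(0.76667) + (2/3)(0.20192) + (4/5)(0.031403) = 0.54307.

0.5431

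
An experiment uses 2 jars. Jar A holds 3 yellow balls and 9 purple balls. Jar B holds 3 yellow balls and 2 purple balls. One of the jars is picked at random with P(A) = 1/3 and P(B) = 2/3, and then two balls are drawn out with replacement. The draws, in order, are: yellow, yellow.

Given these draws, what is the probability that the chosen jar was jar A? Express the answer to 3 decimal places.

0.080

Compute the likelihood of the observed sequence for each case: P(data | jar A) = (3/12)(3/12) = 0.0625; P(data | jar B) = (3/5)(3/5) = 0.36.
The prior-weighted likelihoods are 1/3 · 0.0625 = 0.020833, 2/3 · 0.36 = 0.24; with total 0.26083.
So P(jar A | data) = (0.020833) / (0.26083) = 0.079872.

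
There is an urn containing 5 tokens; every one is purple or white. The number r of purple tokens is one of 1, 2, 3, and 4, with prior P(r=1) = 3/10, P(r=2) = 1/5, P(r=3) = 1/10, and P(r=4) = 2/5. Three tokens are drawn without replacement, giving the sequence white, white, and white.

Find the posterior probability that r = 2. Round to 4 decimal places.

Under each hypothesis, the probability of the observed sequence is: P(data | r = 1) = (4/5)(3/4)(2/3) = 2/5; P(data | r = 2) = (3/5)(2/4)(1/3) = 1/10; P(data | r = 3) = (2/5)(1/4)(0/3) = 0; P(data | r = 4) = (1/5)(0/4) = 0.
The prior-weighted likelihoods are 3/10 · 2/5 = 3/25, 1/5 · 1/10 = 1/50, 1/10 · 0 = 0, 2/5 · 0 = 0; these sum to 7/50.
By Bayes' rule, P(r = 2 | data) = (1/50) / (7/50) = 1/7.

0.1429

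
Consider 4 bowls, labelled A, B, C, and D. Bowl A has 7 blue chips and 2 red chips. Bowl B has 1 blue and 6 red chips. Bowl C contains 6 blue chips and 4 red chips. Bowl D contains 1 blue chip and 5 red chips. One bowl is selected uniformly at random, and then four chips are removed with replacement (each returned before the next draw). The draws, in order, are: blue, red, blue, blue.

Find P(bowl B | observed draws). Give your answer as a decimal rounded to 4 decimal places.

Under each hypothesis, the probability of the observed sequence is: P(data | bowl A) = (7/9)(2/9)(7/9)(7/9) = 0.10456; P(data | bowl B) = (1/7)(6/7)(1/7)(1/7) = 0.002499; P(data | bowl C) = (6/10)(4/10)(6/10)(6/10) = 0.0864; P(data | bowl D) = (1/6)(5/6)(1/6)(1/6) = 0.003858.
The prior-weighted likelihoods are 1/4 · 0.10456 = 0.026139, 1/4 · 0.002499 = 0.00062474, 1/4 · 0.0864 = 0.0216, 1/4 · 0.003858 = 0.00096451; with total 0.049329.
So P(bowl B | data) = (0.00062474) / (0.049329) = 0.012665.

0.0127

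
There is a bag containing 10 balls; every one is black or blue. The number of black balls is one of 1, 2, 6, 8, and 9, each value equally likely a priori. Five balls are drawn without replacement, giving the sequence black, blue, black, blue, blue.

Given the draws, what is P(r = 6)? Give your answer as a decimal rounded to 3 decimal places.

0.517

Under each hypothesis, the probability of the observed sequence is: P(data | r = 1) = (1/10)(9/9)(0/8) = 0; P(data | r = 2) = (2/10)(8/9)(1/8)(7/7)(6/6) = 0.022222; P(data | r = 6) = (6/10)(4/9)(5/8)(3/7)(2/6) = 0.02381; P(data | r = 8) = (8/10)(2/9)(7/8)(1/7)(0/6) = 0; P(data | r = 9) = (9/10)(1/9)(8/8)(0/7) = 0.
Multiplying each by its prior: 1/5 · 0 = 0, 1/5 · 0.022222 = 0.0044444, 1/5 · 0.02381 = 0.0047619, 1/5 · 0 = 0, 1/5 · 0 = 0; summing to 0.0092063.
So P(r = 6 | data) = (0.0047619) / (0.0092063) = 0.51724.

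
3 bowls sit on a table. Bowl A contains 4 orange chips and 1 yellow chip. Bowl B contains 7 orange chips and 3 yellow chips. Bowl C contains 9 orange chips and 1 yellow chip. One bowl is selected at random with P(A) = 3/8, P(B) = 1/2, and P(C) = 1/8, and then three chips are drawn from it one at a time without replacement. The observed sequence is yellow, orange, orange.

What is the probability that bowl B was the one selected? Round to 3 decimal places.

0.500

The likelihood of the observed sequence under each hypothesis: P(data | bowl A) = (1/5)(4/4)(3/3) = 1/5; P(data | bowl B) = (3/10)(7/9)(6/8) = 7/40; P(data | bowl C) = (1/10)(9/9)(8/8) = 1/10.
Multiplying each by its prior: 3/8 · 1/5 = 3/40, 1/2 · 7/40 = 7/80, 1/8 · 1/10 = 1/80; summing to 7/40.
Therefore the posterior P(bowl B | data) = (7/80) / (7/40) = 1/2.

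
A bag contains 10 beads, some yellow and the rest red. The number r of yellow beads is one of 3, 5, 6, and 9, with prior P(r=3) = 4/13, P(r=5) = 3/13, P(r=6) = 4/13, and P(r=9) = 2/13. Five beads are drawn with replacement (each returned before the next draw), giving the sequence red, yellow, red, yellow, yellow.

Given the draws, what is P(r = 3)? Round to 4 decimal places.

0.1767

The likelihood of the observed sequence under each hypothesis: P(data | r = 3) = (7/10)(3/10)(7/10)(3/10)(3/10) = 0.01323; P(data | r = 5) = (5/10)(5/10)(5/10)(5/10)(5/10) = 0.03125; P(data | r = 6) = (4/10)(6/10)(4/10)(6/10)(6/10) = 0.03456; P(data | r = 9) = (1/10)(9/10)(1/10)(9/10)(9/10) = 0.00729.
Multiplying each by its prior: 4/13 · 0.01323 = 0.0040708, 3/13 · 0.03125 = 0.0072115, 4/13 · 0.03456 = 0.010634, 2/13 · 0.00729 = 0.0011215; with total 0.023038.
By Bayes' rule, P(r = 3 | data) = (0.0040708) / (0.023038) = 0.1767.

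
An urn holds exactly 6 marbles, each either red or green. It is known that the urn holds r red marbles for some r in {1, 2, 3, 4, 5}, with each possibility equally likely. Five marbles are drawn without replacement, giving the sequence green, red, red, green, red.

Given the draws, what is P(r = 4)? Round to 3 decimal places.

For each hypothesis, P(data | H) works out to: P(data | r = 1) = (5/6)(1/5)(0/4) = 0; P(data | r = 2) = (4/6)(2/5)(1/4)(3/3)(0/2) = 0; P(data | r = 3) = (3/6)(3/5)(2/4)(2/3)(1/2) = 1/20; P(data | r = 4) = (2/6)(4/5)(3/4)(1/3)(2/2) = 1/15; P(data | r = 5) = (1/6)(5/5)(4/4)(0/3) = 0.
The prior-weighted likelihoods are 1/5 · 0 = 0, 1/5 · 0 = 0, 1/5 · 1/20 = 1/100, 1/5 · 1/15 = 1/75, 1/5 · 0 = 0; these sum to 7/300.
By Bayes' rule, P(r = 4 | data) = (1/75) / (7/300) = 4/7.

0.571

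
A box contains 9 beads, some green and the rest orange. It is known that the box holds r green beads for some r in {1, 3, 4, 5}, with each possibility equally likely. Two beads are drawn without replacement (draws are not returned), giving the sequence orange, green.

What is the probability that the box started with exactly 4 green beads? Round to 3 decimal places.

Compute the likelihood of the observed sequence for each case: P(data | r = 1) = (8/9)(1/8) = 1/9; P(data | r = 3) = (6/9)(3/8) = 1/4; P(data | r = 4) = (5/9)(4/8) = 5/18; P(data | r = 5) = (4/9)(5/8) = 5/18.
Weighting by the prior gives 1/4 · 1/9 = 1/36, 1/4 · 1/4 = 1/16, 1/4 · 5/18 = 5/72, 1/4 · 5/18 = 5/72; summing to 11/48.
By Bayes' rule, P(r = 4 | data) = (5/72) / (11/48) = 10/33.

0.303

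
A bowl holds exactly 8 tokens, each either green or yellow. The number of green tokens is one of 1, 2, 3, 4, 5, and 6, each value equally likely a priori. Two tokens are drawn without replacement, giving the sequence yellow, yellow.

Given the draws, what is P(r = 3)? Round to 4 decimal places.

0.1786

The likelihood of the observed sequence under each hypothesis: P(data | r = 1) = (7/8)(6/7) = 3/4; P(data | r = 2) = (6/8)(5/7) = 15/28; P(data | r = 3) = (5/8)(4/7) = 5/14; P(data | r = 4) = (4/8)(3/7) = 3/14; P(data | r = 5) = (3/8)(2/7) = 3/28; P(data | r = 6) = (2/8)(1/7) = 1/28.
Multiplying each by its prior: 1/6 · 3/4 = 1/8, 1/6 · 15/28 = 5/56, 1/6 · 5/14 = 5/84, 1/6 · 3/14 = 1/28, 1/6 · 3/28 = 1/56, 1/6 · 1/28 = 1/168; with total 1/3.
By Bayes' rule, P(r = 3 | data) = (5/84) / (1/3) = 5/28.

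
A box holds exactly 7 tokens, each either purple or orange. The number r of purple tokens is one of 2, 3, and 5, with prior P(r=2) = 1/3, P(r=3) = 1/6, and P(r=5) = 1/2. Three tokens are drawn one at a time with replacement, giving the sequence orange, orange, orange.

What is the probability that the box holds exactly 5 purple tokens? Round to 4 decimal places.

For each hypothesis, P(data | H) works out to: P(data | r = 2) = (5/7)(5/7)(5/7) = 0.36443; P(data | r = 3) = (4/7)(4/7)(4/7) = 0.18659; P(data | r = 5) = (2/7)(2/7)(2/7) = 0.023324.
Multiplying each by its prior: 1/3 · 0.36443 = 0.12148, 1/6 · 0.18659 = 0.031098, 1/2 · 0.023324 = 0.011662; summing to 0.16424.
Therefore the posterior P(r = 5 | data) = (0.011662) / (0.16424) = 0.071006.

0.0710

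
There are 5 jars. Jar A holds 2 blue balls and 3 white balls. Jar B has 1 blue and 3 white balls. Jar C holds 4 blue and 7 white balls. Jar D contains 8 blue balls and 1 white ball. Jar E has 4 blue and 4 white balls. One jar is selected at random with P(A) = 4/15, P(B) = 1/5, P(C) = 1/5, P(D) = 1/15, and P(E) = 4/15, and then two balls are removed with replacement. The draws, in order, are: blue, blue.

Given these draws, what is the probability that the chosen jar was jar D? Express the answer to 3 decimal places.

0.262

Compute the likelihood of the observed sequence for each case: P(data | jar A) = (2/5)(2/5) = 0.16; P(data | jar B) = (1/4)(1/4) = 0.0625; P(data | jar C) = (4/11)(4/11) = 0.13223; P(data | jar D) = (8/9)(8/9) = 0.79012; P(data | jar E) = (4/8)(4/8) = 0.25.
Weighting by the prior gives 4/15 · 0.16 = 0.042667, 1/5 · 0.0625 = 0.0125, 1/5 · 0.13223 = 0.026446, 1/15 · 0.79012 = 0.052675, 4/15 · 0.25 = 0.066667; summing to 0.20095.
So P(jar D | data) = (0.052675) / (0.20095) = 0.26212.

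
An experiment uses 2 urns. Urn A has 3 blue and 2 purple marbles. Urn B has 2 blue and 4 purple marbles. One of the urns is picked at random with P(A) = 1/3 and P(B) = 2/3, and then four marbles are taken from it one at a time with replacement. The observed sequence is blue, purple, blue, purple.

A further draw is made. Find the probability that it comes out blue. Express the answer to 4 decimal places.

Compute the likelihood of the observed sequence for each case: P(data | urn A) = (3/5)(2/5)(3/5)(2/5) = 0.0576; P(data | urn B) = (2/6)(4/6)(2/6)(4/6) = 0.049383.
The prior-weighted likelihoods are 1/3 · 0.0576 = 0.0192, 2/3 · 0.049383 = 0.032922; summing to 0.052122.
Normalising, the posterior is P(urn A | data) = 0.36837, P(urn B | data) = 0.63163.
The predictive probability is P(blue next | data) = (3/5)(0.36837) + (1/3)(0.63163) = 0.43156.

0.4316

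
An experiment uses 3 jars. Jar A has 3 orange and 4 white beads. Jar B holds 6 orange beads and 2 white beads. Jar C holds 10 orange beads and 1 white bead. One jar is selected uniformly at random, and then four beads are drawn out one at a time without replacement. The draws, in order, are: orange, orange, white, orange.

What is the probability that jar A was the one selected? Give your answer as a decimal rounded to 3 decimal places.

Compute the likelihood of the observed sequence for each case: P(data | jar A) = (3/7)(2/6)(4/5)(1/4) = 0.028571; P(data | jar B) = (6/8)(5/7)(2/6)(4/5) = 0.14286; P(data | jar C) = (10/11)(9/10)(1/9)(8/8) = 0.090909.
Weighting by the prior gives 1/3 · 0.028571 = 0.0095238, 1/3 · 0.14286 = 0.047619, 1/3 · 0.090909 = 0.030303; with total 0.087446.
Hence P(jar A | data) = (0.0095238) / (0.087446) = 0.10891.

0.109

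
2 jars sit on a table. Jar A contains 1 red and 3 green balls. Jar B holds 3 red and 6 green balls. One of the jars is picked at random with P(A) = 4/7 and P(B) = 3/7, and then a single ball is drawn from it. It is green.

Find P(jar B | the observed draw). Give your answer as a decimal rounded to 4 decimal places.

0.4000

Under each hypothesis, the probability of this draw is: P(data | jar A) = (3/4) = 3/4; P(data | jar B) = (6/9) = 2/3.
Multiplying each by its prior: 4/7 · 3/4 = 3/7, 3/7 · 2/3 = 2/7; these sum to 5/7.
By Bayes' rule, P(jar B | data) = (2/7) / (5/7) = 2/5.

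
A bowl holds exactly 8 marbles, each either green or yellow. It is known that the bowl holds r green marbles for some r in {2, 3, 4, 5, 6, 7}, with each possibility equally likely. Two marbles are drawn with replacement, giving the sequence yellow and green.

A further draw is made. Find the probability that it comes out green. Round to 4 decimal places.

0.5341

The likelihood of the observed sequence under each hypothesis: P(data | r = 2) = (6/8)(2/8) = 3/16; P(data | r = 3) = (5/8)(3/8) = 15/64; P(data | r = 4) = (4/8)(4/8) = 1/4; P(data | r = 5) = (3/8)(5/8) = 15/64; P(data | r = 6) = (2/8)(6/8) = 3/16; P(data | r = 7) = (1/8)(7/8) = 7/64.
Multiplying each by its prior: 1/6 · 3/16 = 1/32, 1/6 · 15/64 = 5/128, 1/6 · 1/4 = 1/24, 1/6 · 15/64 = 5/128, 1/6 · 3/16 = 1/32, 1/6 · 7/64 = 7/384; with total 77/384.
Dividing through by the total gives posterior P(r = 2 | data) = 12/77, P(r = 3 | data) = 15/77, P(r = 4 | data) = 16/77, P(r = 5 | data) = 15/77, P(r = 6 | data) = 12/77, P(r = 7 | data) = 1/11.
So P(green next | data) = Σ P(green next | H) P(H | data) = (1/4)(12/77) + (3/8)(15/77) + (1/2)(16/77) + (5/8)(15/77) + (3/4)(12/77) + (7/8)(1/11) = 47/88.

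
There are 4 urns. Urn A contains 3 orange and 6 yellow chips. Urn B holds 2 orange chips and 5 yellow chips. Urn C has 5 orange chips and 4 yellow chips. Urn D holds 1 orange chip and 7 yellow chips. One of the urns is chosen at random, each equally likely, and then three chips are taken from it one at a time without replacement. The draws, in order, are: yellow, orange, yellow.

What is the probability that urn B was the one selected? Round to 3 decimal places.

Under each hypothesis, the probability of the observed sequence is: P(data | urn A) = (6/9)(3/8)(5/7) = 5/28; P(data | urn B) = (5/7)(2/6)(4/5) = 4/21; P(data | urn C) = (4/9)(5/8)(3/7) = 5/42; P(data | urn D) = (7/8)(1/7)(6/6) = 1/8.
Multiplying each by its prior: 1/4 · 5/28 = 5/112, 1/4 · 4/21 = 1/21, 1/4 · 5/42 = 5/168, 1/4 · 1/8 = 1/32; these sum to 103/672.
Hence P(urn B | data) = (1/21) / (103/672) = 32/103.

0.311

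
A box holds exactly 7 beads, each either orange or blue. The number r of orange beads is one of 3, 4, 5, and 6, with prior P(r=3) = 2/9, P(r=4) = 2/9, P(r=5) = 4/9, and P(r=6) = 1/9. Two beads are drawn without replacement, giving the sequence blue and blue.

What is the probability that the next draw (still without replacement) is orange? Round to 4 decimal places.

0.7273

Under each hypothesis, the probability of the observed sequence is: P(data | r = 3) = (4/7)(3/6) = 2/7; P(data | r = 4) = (3/7)(2/6) = 1/7; P(data | r = 5) = (2/7)(1/6) = 1/21; P(data | r = 6) = (1/7)(0/6) = 0.
The prior-weighted likelihoods are 2/9 · 2/7 = 4/63, 2/9 · 1/7 = 2/63, 4/9 · 1/21 = 4/189, 1/9 · 0 = 0; summing to 22/189.
The posterior is then P(r = 3 | data) = 6/11, P(r = 4 | data) = 3/11, P(r = 5 | data) = 2/11, P(r = 6 | data) = 0.
So P(orange next | data) = Σ P(orange next | H) P(H | data) = (3/5)(6/11) + (4/5)(3/11) + (1)(2/11) = 8/11.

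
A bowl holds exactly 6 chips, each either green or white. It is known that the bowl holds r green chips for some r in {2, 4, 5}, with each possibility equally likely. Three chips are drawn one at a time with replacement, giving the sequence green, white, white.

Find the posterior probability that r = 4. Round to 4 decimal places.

The likelihood of the observed sequence under each hypothesis: P(data | r = 2) = (2/6)(4/6)(4/6) = 4/27; P(data | r = 4) = (4/6)(2/6)(2/6) = 2/27; P(data | r = 5) = (5/6)(1/6)(1/6) = 5/216.
The prior-weighted likelihoods are 1/3 · 4/27 = 4/81, 1/3 · 2/27 = 2/81, 1/3 · 5/216 = 5/648; these sum to 53/648.
So P(r = 4 | data) = (2/81) / (53/648) = 16/53.

0.3019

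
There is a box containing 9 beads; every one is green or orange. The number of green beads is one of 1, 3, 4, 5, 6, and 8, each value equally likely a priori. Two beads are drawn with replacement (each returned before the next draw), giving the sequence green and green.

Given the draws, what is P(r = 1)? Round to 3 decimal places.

Under each hypothesis, the probability of the observed sequence is: P(data | r = 1) = (1/9)(1/9) = 1/81; P(data | r = 3) = (3/9)(3/9) = 1/9; P(data | r = 4) = (4/9)(4/9) = 16/81; P(data | r = 5) = (5/9)(5/9) = 25/81; P(data | r = 6) = (6/9)(6/9) = 4/9; P(data | r = 8) = (8/9)(8/9) = 64/81.
Weighting by the prior gives 1/6 · 1/81 = 1/486, 1/6 · 1/9 = 1/54, 1/6 · 16/81 = 8/243, 1/6 · 25/81 = 25/486, 1/6 · 4/9 = 2/27, 1/6 · 64/81 = 32/243; summing to 151/486.
Therefore the posterior P(r = 1 | data) = (1/486) / (151/486) = 1/151.

0.007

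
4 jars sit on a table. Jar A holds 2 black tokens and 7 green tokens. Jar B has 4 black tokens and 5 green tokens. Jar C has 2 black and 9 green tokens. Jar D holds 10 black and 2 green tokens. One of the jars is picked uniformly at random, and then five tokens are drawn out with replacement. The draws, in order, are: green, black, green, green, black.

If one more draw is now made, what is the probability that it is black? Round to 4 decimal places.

The likelihood of the observed sequence under each hypothesis: P(data | jar A) = (7/9)(2/9)(7/9)(7/9)(2/9) = 0.023235; P(data | jar B) = (5/9)(4/9)(5/9)(5/9)(4/9) = 0.03387; P(data | jar C) = (9/11)(2/11)(9/11)(9/11)(2/11) = 0.018106; P(data | jar D) = (2/12)(10/12)(2/12)(2/12)(10/12) = 0.003215.
The prior-weighted likelihoods are 1/4 · 0.023235 = 0.0058087, 1/4 · 0.03387 = 0.0084675, 1/4 · 0.018106 = 0.0045265, 1/4 · 0.003215 = 0.00080376; with total 0.019607.
Dividing through by the total gives posterior P(jar A | data) = 0.29627, P(jar B | data) = 0.43187, P(jar C | data) = 0.23087, P(jar D | data) = 0.040994.
So P(black next | data) = Σ P(black next | H) P(H | data) = (2/9)(0.29627) + (4/9)(0.43187) + (2/11)(0.23087) + (5/6)(0.040994) = 0.33392.

0.3339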